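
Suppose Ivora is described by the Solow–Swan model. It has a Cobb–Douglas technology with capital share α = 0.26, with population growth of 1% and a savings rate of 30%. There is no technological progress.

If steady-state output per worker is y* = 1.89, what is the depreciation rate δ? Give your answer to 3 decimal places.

In steady state, investment equals break-even investment: s·k^α = (n + δ)·k.
Since y* = [s/(n + δ)]^(α/(1−α)), we have s/(n + δ) = (y*)^((1−α)/α) = 1.89^2.8462 = 6.1216.
Therefore n + δ = s / 6.1216 = 0.30 / 6.1216 = 0.0490, so δ = 0.0490 − 0.010 = 0.0390.

δ ≈ 0.039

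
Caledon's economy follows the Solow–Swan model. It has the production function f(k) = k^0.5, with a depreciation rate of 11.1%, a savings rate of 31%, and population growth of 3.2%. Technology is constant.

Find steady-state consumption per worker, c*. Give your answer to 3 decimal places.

Steady state requires s·f(k) = (n + δ)·k, i.e. s·k^α = (n + δ)·k.
Dividing both sides by k: k^(1−α) = s / (n + δ).
k^0.5 = 0.31 / (0.032 + 0.111) = 0.31 / 0.143 = 2.1678
k* = 2.1678^(1/0.5) ≈ 4.6994
y* = (k*)^α = 4.6994^0.5 ≈ 2.1678
c* = (1 − s)·y* = (1 − 0.31) × 2.1678 ≈ 1.4958

c* ≈ 1.496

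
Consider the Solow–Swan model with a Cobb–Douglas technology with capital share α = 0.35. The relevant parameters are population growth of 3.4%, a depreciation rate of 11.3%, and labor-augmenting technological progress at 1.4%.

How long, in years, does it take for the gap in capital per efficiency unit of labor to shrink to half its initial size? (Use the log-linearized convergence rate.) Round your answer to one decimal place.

Near the steady state the convergence rate is λ = (1 − α)(n + g + δ).
λ = (1 − 0.35) × 0.161 = 0.65 × 0.161 = 0.10465
Half-life = ln 2 / λ = 0.6931 / 0.10465 ≈ 6.62 years

t_½ ≈ 6.6 years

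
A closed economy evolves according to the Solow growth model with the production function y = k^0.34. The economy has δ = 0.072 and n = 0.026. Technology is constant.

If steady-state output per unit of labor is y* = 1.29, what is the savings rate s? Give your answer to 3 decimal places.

In steady state, investment equals break-even investment: s·k^α = (n + δ)·k.
Since y* = [s/(n + δ)]^(α/(1−α)), we have s/(n + δ) = (y*)^((1−α)/α) = 1.29^1.9412 = 1.6394.
Therefore s = 1.6394 × (n + δ) = 1.6394 × 0.098 = 0.1607.

s ≈ 0.161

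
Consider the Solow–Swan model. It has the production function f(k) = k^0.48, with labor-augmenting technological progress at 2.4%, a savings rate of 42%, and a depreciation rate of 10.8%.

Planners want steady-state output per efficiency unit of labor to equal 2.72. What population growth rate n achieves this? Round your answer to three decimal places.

At the steady state, Δk = 0, so s·k^α = (n + g + δ)·k.
Since y* = [s/(n + g + δ)]^(α/(1−α)), we have s/(n + g + δ) = (y*)^((1−α)/α) = 2.72^1.0833 = 2.9564.
Therefore n + g + δ = s / 2.9564 = 0.42 / 2.9564 = 0.1421, so n = 0.1421 − 0.132 = 0.0101.

n ≈ 0.010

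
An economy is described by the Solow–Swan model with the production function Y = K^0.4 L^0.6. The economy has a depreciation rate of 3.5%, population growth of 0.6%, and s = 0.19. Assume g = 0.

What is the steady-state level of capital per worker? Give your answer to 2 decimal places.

k* = 12.88

In steady state, investment equals break-even investment: s·k^α = (n + δ)·k.
Rearranging, k^(1−α) = s / (n + δ).
k^0.6 = 0.19 / (0.006 + 0.035) = 0.19 / 0.041 = 4.6341
k* = 4.6341^(1/0.6) ≈ 12.8808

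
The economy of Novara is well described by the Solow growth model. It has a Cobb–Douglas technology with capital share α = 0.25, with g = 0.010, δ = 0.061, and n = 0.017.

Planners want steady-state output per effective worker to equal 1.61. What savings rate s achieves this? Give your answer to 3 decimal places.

s ≈ 0.367

At the steady state, Δk = 0, so s·k^α = (n + g + δ)·k.
Since y* = [s/(n + g + δ)]^(α/(1−α)), we have s/(n + g + δ) = (y*)^((1−α)/α) = 1.61^3 = 4.1733.
Therefore s = 4.1733 × (n + g + δ) = 4.1733 × 0.088 = 0.3673.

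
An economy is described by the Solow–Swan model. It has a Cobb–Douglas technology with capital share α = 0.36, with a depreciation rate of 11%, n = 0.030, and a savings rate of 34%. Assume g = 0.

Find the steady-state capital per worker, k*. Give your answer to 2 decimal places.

k* = 4.00

At the steady state, Δk = 0, so s·k^α = (n + δ)·k.
Dividing both sides by k: k^(1−α) = s / (n + δ).
k^0.64 = 0.34 / (0.030 + 0.110) = 0.34 / 0.140 = 2.4286
k* = 2.4286^(1/0.64) ≈ 4.0005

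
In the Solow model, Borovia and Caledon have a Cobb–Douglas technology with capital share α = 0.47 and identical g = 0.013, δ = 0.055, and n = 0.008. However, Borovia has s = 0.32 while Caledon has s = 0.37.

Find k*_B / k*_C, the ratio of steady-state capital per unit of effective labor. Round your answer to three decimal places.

k*_B / k*_C ≈ 0.760

Steady-state k* = [s/(n + g + δ)]^(1/(1−α)), so the ratio is [ (s_B/(n + g + δ)_B) / (s_C/(n + g + δ)_C) ]^1.8868.
s_B/(n + g + δ)_B = 0.32/0.076 = 4.2105; s_C/(n + g + δ)_C = 0.37/0.076 = 4.8684.
Ratio = (4.2105/4.8684)^1.8868 = 0.8649^1.8868 ≈ 0.7604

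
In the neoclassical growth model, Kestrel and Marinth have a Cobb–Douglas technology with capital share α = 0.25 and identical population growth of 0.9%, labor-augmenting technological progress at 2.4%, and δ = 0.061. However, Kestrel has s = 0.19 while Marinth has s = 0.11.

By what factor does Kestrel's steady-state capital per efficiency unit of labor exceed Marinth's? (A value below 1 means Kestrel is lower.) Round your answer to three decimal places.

Steady-state k* = [s/(n + g + δ)]^(1/(1−α)), so the ratio is [ (s_K/(n + g + δ)_K) / (s_M/(n + g + δ)_M) ]^1.3333.
s_K/(n + g + δ)_K = 0.19/0.094 = 2.0213; s_M/(n + g + δ)_M = 0.11/0.094 = 1.1702.
Ratio = (2.0213/1.1702)^1.3333 = 1.7273^1.3333 ≈ 2.0724

ratio ≈ 2.072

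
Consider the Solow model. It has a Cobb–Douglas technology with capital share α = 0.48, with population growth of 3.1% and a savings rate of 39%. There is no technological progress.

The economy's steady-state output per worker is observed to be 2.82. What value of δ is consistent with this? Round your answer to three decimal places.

δ ≈ 0.096

At the steady state, Δk = 0, so s·k^α = (n + δ)·k.
Since y* = [s/(n + δ)]^(α/(1−α)), we have s/(n + δ) = (y*)^((1−α)/α) = 2.82^1.0833 = 3.0744.
Therefore n + δ = s / 3.0744 = 0.39 / 3.0744 = 0.1269, so δ = 0.1269 − 0.031 = 0.0959.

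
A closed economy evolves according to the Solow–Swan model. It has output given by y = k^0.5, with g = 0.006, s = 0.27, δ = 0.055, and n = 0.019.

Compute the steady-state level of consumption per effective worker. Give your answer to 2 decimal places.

At the steady state, Δk = 0, so s·k^α = (n + g + δ)·k.
Rearranging, k^(1−α) = s / (n + g + δ).
k^0.5 = 0.27 / (0.019 + 0.006 + 0.055) = 0.27 / 0.080 = 3.3750
k* = 3.3750^(1/0.5) ≈ 11.3906
y* = (k*)^α = 11.3906^0.5 ≈ 3.3750
c* = (1 − s)·y* = (1 − 0.27) × 3.3750 ≈ 2.4638

c* ≈ 2.46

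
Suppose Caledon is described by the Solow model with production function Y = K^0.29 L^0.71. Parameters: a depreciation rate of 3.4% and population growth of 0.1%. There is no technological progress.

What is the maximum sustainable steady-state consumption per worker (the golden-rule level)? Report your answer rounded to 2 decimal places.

c_gold ≈ 1.68

At the golden rule, f'(k) = n + δ, so α·k^(α−1) = n + δ and k_gold = (α/(n + δ))^(1/(1−α)).
k_gold = (0.29/0.035)^(1/0.71) = 8.2857^1.4085 ≈ 19.6547
c_gold = f(k_gold) − (n + δ)·k_gold = 2.3719 − 0.035×19.6547 ≈ 1.6840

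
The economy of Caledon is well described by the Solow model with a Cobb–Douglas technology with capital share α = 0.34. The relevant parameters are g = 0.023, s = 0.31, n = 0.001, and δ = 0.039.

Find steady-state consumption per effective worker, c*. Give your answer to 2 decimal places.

c* ≈ 1.57

Steady state requires s·f(k) = (n + g + δ)·k, i.e. s·k^α = (n + g + δ)·k.
Dividing both sides by k: k^(1−α) = s / (n + g + δ).
k^0.66 = 0.31 / (0.001 + 0.023 + 0.039) = 0.31 / 0.063 = 4.9206
k* = 4.9206^(1/0.66) ≈ 11.1818
y* = (k*)^α = 11.1818^0.34 ≈ 2.2724
c* = (1 − s)·y* = (1 − 0.31) × 2.2724 ≈ 1.5680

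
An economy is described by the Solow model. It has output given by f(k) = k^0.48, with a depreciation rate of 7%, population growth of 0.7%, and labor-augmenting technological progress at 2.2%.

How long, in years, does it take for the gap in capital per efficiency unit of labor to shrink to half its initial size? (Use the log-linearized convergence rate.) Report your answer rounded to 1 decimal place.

Near the steady state the convergence rate is λ = (1 − α)(n + g + δ).
λ = (1 − 0.48) × 0.099 = 0.52 × 0.099 = 0.05148
Half-life = ln 2 / λ = 0.6931 / 0.05148 ≈ 13.46 years

about 13.5 years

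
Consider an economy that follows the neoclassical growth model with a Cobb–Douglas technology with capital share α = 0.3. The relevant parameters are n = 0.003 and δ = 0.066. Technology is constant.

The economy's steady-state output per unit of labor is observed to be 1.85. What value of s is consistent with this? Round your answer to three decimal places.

s ≈ 0.290

In steady state, investment equals break-even investment: s·k^α = (n + δ)·k.
Since y* = [s/(n + δ)]^(α/(1−α)), we have s/(n + δ) = (y*)^((1−α)/α) = 1.85^2.3333 = 4.2014.
Therefore s = 4.2014 × (n + δ) = 4.2014 × 0.069 = 0.2899.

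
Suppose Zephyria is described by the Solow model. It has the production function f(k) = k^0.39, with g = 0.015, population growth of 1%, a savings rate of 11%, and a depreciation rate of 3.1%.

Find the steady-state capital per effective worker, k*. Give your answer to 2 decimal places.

k* ≈ 3.02

In steady state, investment equals break-even investment: s·k^α = (n + g + δ)·k.
Dividing both sides by k: k^(1−α) = s / (n + g + δ).
k^0.61 = 0.11 / (0.010 + 0.015 + 0.031) = 0.11 / 0.056 = 1.9643
k* = 1.9643^(1/0.61) ≈ 3.0246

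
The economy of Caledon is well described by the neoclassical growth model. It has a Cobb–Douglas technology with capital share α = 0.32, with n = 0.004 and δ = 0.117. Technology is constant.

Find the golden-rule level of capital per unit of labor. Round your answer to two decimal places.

k_gold ≈ 4.18

The golden rule sets f'(k) = n + δ, i.e. α·k^(α−1) = n + δ.
So k^(1−α) = α / (n + δ) = 0.32 / 0.121 = 2.6446.
k_gold = 2.6446^(1/0.68) ≈ 4.1794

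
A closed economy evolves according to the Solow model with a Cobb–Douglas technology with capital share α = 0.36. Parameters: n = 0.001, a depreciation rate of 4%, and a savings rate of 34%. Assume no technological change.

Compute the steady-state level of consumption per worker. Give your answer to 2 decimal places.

Steady state requires s·f(k) = (n + δ)·k, i.e. s·k^α = (n + δ)·k.
Rearranging, k^(1−α) = s / (n + δ).
k^0.64 = 0.34 / (0.001 + 0.040) = 0.34 / 0.041 = 8.2927
k* = 8.2927^(1/0.64) ≈ 27.2560
y* = (k*)^α = 27.2560^0.36 ≈ 3.2867
c* = (1 − s)·y* = (1 − 0.34) × 3.2867 ≈ 2.1692

c* ≈ 2.17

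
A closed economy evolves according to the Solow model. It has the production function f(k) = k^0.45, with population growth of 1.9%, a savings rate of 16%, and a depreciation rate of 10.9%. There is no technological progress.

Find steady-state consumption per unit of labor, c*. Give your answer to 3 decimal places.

Steady state requires s·f(k) = (n + δ)·k, i.e. s·k^α = (n + δ)·k.
Rearranging, k^(1−α) = s / (n + δ).
k^0.55 = 0.16 / (0.019 + 0.109) = 0.16 / 0.128 = 1.2500
k* = 1.2500^(1/0.55) ≈ 1.5004
y* = (k*)^α = 1.5004^0.45 ≈ 1.2003
c* = (1 − s)·y* = (1 − 0.16) × 1.2003 ≈ 1.0083

c* = 1.008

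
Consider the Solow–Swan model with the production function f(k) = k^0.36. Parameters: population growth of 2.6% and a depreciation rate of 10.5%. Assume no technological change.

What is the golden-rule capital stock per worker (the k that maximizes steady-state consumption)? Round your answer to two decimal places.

k_gold ≈ 4.85

The golden rule sets f'(k) = n + δ, i.e. α·k^(α−1) = n + δ.
So k^(1−α) = α / (n + δ) = 0.36 / 0.131 = 2.7481.
k_gold = 2.7481^(1/0.64) ≈ 4.8528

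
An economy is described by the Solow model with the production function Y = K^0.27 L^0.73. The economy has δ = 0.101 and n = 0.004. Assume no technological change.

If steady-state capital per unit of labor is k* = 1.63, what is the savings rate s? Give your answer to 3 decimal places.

At the steady state, Δk = 0, so s·k^α = (n + δ)·k.
So s / (n + δ) = (k*)^(1−α) = 1.63^0.73 = 1.4286.
Therefore s = 1.4286 × (n + δ) = 1.4286 × 0.105 = 0.1500.

s ≈ 0.150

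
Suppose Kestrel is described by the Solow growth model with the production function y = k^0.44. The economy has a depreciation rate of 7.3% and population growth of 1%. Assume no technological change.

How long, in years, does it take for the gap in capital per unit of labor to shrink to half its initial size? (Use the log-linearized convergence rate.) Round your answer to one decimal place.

half-life ≈ 14.9 years

Near the steady state the convergence rate is λ = (1 − α)(n + δ).
λ = (1 − 0.44) × 0.083 = 0.56 × 0.083 = 0.04648
Half-life = ln 2 / λ = 0.6931 / 0.04648 ≈ 14.91 years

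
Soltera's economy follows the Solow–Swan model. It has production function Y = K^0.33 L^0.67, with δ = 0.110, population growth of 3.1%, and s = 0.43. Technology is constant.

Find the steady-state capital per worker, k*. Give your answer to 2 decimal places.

k* ≈ 5.28

Steady state requires s·f(k) = (n + δ)·k, i.e. s·k^α = (n + δ)·k.
Dividing both sides by k: k^(1−α) = s / (n + δ).
k^0.67 = 0.43 / (0.031 + 0.110) = 0.43 / 0.141 = 3.0496
k* = 3.0496^(1/0.67) ≈ 5.2814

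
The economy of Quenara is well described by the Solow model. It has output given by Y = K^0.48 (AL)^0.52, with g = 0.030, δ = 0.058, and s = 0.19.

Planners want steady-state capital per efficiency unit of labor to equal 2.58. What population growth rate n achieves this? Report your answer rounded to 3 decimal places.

n ≈ 0.028

In steady state, investment equals break-even investment: s·k^α = (n + g + δ)·k.
So s / (n + g + δ) = (k*)^(1−α) = 2.58^0.52 = 1.6370.
Therefore n + g + δ = s / 1.6370 = 0.19 / 1.6370 = 0.1161, so n = 0.1161 − 0.088 = 0.0281.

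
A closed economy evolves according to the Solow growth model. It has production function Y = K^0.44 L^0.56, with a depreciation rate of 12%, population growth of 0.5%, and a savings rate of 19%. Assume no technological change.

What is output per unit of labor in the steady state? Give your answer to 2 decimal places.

In steady state, investment equals break-even investment: s·k^α = (n + δ)·k.
Rearranging, k^(1−α) = s / (n + δ).
k^0.56 = 0.19 / (0.005 + 0.120) = 0.19 / 0.125 = 1.5200
k* = 1.5200^(1/0.56) ≈ 2.1121
y* = (k*)^α = 2.1121^0.44 ≈ 1.3896

y* ≈ 1.39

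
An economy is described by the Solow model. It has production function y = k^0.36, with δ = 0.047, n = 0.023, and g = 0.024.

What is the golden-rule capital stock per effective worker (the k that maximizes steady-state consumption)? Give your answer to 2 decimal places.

The golden rule sets f'(k) = n + g + δ, i.e. α·k^(α−1) = n + g + δ.
So k^(1−α) = α / (n + g + δ) = 0.36 / 0.094 = 3.8298.
k_gold = 3.8298^(1/0.64) ≈ 8.1510

k_gold ≈ 8.15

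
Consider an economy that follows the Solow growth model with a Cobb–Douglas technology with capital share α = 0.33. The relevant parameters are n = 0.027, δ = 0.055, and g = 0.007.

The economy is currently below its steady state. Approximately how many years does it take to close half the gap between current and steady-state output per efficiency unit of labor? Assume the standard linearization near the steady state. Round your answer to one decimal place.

Near the steady state the convergence rate is λ = (1 − α)(n + g + δ).
λ = (1 − 0.33) × 0.089 = 0.67 × 0.089 = 0.05963
Half-life = ln 2 / λ = 0.6931 / 0.05963 ≈ 11.62 years

t_½ ≈ 11.6 years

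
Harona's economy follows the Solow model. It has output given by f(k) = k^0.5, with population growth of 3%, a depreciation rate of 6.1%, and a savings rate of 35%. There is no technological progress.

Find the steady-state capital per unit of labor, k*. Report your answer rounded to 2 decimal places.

At the steady state, Δk = 0, so s·k^α = (n + δ)·k.
Dividing both sides by k: k^(1−α) = s / (n + δ).
k^0.5 = 0.35 / (0.030 + 0.061) = 0.35 / 0.091 = 3.8462
k* = 3.8462^(1/0.5) ≈ 14.7933

k* ≈ 14.79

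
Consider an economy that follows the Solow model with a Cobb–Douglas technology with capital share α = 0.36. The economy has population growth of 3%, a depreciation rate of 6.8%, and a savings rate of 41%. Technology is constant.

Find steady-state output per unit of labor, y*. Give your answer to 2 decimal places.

In steady state, investment equals break-even investment: s·k^α = (n + δ)·k.
Dividing both sides by k: k^(1−α) = s / (n + δ).
k^0.64 = 0.41 / (0.030 + 0.068) = 0.41 / 0.098 = 4.1837
k* = 4.1837^(1/0.64) ≈ 9.3581
y* = (k*)^α = 9.3581^0.36 ≈ 2.2368

y* ≈ 2.24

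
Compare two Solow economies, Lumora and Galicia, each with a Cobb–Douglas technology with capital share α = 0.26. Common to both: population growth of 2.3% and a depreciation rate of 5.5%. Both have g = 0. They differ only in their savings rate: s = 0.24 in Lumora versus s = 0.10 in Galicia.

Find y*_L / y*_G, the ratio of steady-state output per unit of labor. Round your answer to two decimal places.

Steady-state y* = [s/(n + δ)]^(α/(1−α)), so the ratio is [ (s_L/(n + δ)_L) / (s_G/(n + δ)_G) ]^0.3514.
s_L/(n + δ)_L = 0.24/0.078 = 3.0769; s_G/(n + δ)_G = 0.10/0.078 = 1.2821.
Ratio = (3.0769/1.2821)^0.3514 = 2.3999^0.3514 ≈ 1.3602

ratio ≈ 1.36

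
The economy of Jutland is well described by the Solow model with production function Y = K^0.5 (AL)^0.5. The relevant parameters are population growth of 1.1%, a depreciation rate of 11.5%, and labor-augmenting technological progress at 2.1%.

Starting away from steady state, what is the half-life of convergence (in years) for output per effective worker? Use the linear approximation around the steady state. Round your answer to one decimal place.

t_½ ≈ 9.4 years

Near the steady state the convergence rate is λ = (1 − α)(n + g + δ).
λ = (1 − 0.5) × 0.147 = 0.5 × 0.147 = 0.0735
Half-life = ln 2 / λ = 0.6931 / 0.0735 ≈ 9.43 years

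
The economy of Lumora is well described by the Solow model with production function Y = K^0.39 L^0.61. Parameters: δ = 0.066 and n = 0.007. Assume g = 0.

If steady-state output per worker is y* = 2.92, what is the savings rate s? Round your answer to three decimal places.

s ≈ 0.390

In steady state, investment equals break-even investment: s·k^α = (n + δ)·k.
Since y* = [s/(n + δ)]^(α/(1−α)), we have s/(n + δ) = (y*)^((1−α)/α) = 2.92^1.5641 = 5.3445.
Therefore s = 5.3445 × (n + δ) = 5.3445 × 0.073 = 0.3901.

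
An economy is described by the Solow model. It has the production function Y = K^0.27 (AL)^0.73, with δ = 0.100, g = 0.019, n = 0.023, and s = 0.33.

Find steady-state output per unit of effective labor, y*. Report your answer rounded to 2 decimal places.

y* ≈ 1.37

In steady state, investment equals break-even investment: s·k^α = (n + g + δ)·k.
Rearranging, k^(1−α) = s / (n + g + δ).
k^0.73 = 0.33 / (0.023 + 0.019 + 0.100) = 0.33 / 0.142 = 2.3239
k* = 2.3239^(1/0.73) ≈ 3.1744
y* = (k*)^α = 3.1744^0.27 ≈ 1.3660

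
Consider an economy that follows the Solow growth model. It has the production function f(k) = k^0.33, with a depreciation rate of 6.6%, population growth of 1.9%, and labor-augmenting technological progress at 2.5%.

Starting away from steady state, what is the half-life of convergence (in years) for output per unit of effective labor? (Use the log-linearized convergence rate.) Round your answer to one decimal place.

about 9.4 years

Near the steady state the convergence rate is λ = (1 − α)(n + g + δ).
λ = (1 − 0.33) × 0.110 = 0.67 × 0.110 = 0.0737
Half-life = ln 2 / λ = 0.6931 / 0.0737 ≈ 9.40 years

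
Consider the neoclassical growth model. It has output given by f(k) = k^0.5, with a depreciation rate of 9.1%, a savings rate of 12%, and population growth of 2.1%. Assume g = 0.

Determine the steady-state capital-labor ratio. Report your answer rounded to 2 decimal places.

k* = 1.15

Steady state requires s·f(k) = (n + δ)·k, i.e. s·k^α = (n + δ)·k.
Dividing both sides by k: k^(1−α) = s / (n + δ).
k^0.5 = 0.12 / (0.021 + 0.091) = 0.12 / 0.112 = 1.0714
k* = 1.0714^(1/0.5) ≈ 1.1479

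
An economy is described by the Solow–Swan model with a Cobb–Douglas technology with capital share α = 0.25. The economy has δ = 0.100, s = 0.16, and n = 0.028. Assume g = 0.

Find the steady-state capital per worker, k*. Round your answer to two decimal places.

k* = 1.35

Steady state requires s·f(k) = (n + δ)·k, i.e. s·k^α = (n + δ)·k.
Rearranging, k^(1−α) = s / (n + δ).
k^0.75 = 0.16 / (0.028 + 0.100) = 0.16 / 0.128 = 1.2500
k* = 1.2500^(1/0.75) ≈ 1.3465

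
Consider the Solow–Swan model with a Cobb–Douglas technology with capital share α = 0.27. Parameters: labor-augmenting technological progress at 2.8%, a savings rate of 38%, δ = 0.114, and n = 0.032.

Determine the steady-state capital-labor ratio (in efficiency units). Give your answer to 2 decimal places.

k* ≈ 2.92

At the steady state, Δk = 0, so s·k^α = (n + g + δ)·k.
Dividing both sides by k: k^(1−α) = s / (n + g + δ).
k^0.73 = 0.38 / (0.032 + 0.028 + 0.114) = 0.38 / 0.174 = 2.1839
k* = 2.1839^(1/0.73) ≈ 2.9154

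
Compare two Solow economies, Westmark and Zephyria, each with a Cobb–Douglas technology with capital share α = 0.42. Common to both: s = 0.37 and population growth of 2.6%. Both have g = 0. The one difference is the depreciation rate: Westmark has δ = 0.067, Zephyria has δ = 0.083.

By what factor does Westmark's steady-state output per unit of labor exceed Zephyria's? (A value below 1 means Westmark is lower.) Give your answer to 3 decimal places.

Steady-state y* = [s/(n + δ)]^(α/(1−α)), so the ratio is [ (s_W/(n + δ)_W) / (s_Z/(n + δ)_Z) ]^0.7241.
s_W/(n + δ)_W = 0.37/0.093 = 3.9785; s_Z/(n + δ)_Z = 0.37/0.109 = 3.3945.
Ratio = (3.9785/3.3945)^0.7241 = 1.1720^0.7241 ≈ 1.1218

ratio ≈ 1.122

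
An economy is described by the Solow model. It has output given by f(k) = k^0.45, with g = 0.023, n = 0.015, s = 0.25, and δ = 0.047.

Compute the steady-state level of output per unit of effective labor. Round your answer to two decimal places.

At the steady state, Δk = 0, so s·k^α = (n + g + δ)·k.
Rearranging, k^(1−α) = s / (n + g + δ).
k^0.55 = 0.25 / (0.015 + 0.023 + 0.047) = 0.25 / 0.085 = 2.9412
k* = 2.9412^(1/0.55) ≈ 7.1099
y* = (k*)^α = 7.1099^0.45 ≈ 2.4173

y* = 2.42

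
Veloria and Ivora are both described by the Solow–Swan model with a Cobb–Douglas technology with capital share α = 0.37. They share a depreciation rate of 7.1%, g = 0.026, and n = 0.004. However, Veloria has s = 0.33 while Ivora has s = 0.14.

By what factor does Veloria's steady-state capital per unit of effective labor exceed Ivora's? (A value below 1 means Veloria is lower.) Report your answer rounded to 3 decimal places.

Steady-state k* = [s/(n + g + δ)]^(1/(1−α)), so the ratio is [ (s_V/(n + g + δ)_V) / (s_I/(n + g + δ)_I) ]^1.5873.
s_V/(n + g + δ)_V = 0.33/0.101 = 3.2673; s_I/(n + g + δ)_I = 0.14/0.101 = 1.3861.
Ratio = (3.2673/1.3861)^1.5873 = 2.3572^1.5873 ≈ 3.9004

k*_V / k*_I ≈ 3.900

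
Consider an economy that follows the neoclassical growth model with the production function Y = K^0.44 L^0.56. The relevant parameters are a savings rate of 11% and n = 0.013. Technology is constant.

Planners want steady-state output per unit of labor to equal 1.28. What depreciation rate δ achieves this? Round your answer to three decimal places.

At the steady state, Δk = 0, so s·k^α = (n + δ)·k.
Since y* = [s/(n + δ)]^(α/(1−α)), we have s/(n + δ) = (y*)^((1−α)/α) = 1.28^1.2727 = 1.3691.
Therefore n + δ = s / 1.3691 = 0.11 / 1.3691 = 0.0803, so δ = 0.0803 − 0.013 = 0.0673.

δ ≈ 0.067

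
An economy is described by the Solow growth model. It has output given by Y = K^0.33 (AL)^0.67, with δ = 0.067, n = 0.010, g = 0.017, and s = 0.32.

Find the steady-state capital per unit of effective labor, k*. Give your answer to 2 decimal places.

Steady state requires s·f(k) = (n + g + δ)·k, i.e. s·k^α = (n + g + δ)·k.
Dividing both sides by k: k^(1−α) = s / (n + g + δ).
k^0.67 = 0.32 / (0.010 + 0.017 + 0.067) = 0.32 / 0.094 = 3.4043
k* = 3.4043^(1/0.67) ≈ 6.2240

k* ≈ 6.22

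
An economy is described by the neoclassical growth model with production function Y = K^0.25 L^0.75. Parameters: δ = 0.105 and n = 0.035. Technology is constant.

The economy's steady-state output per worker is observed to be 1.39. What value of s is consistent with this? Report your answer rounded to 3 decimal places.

In steady state, investment equals break-even investment: s·k^α = (n + δ)·k.
Since y* = [s/(n + δ)]^(α/(1−α)), we have s/(n + δ) = (y*)^((1−α)/α) = 1.39^3 = 2.6856.
Therefore s = 2.6856 × (n + δ) = 2.6856 × 0.140 = 0.3760.

s ≈ 0.376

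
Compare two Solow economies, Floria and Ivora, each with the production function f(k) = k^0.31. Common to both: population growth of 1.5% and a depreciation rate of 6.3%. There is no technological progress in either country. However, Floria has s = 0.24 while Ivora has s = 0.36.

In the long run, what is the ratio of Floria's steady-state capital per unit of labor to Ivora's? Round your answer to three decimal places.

Steady-state k* = [s/(n + δ)]^(1/(1−α)), so the ratio is [ (s_F/(n + δ)_F) / (s_I/(n + δ)_I) ]^1.4493.
s_F/(n + δ)_F = 0.24/0.078 = 3.0769; s_I/(n + δ)_I = 0.36/0.078 = 4.6154.
Ratio = (3.0769/4.6154)^1.4493 = 0.6667^1.4493 ≈ 0.5557

ratio ≈ 0.556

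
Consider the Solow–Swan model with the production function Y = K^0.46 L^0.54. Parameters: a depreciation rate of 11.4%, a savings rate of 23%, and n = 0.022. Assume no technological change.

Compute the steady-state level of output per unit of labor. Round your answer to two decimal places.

At the steady state, Δk = 0, so s·k^α = (n + δ)·k.
Rearranging, k^(1−α) = s / (n + δ).
k^0.54 = 0.23 / (0.022 + 0.114) = 0.23 / 0.136 = 1.6912
k* = 1.6912^(1/0.54) ≈ 2.6460
y* = (k*)^α = 2.6460^0.46 ≈ 1.5646

y* ≈ 1.56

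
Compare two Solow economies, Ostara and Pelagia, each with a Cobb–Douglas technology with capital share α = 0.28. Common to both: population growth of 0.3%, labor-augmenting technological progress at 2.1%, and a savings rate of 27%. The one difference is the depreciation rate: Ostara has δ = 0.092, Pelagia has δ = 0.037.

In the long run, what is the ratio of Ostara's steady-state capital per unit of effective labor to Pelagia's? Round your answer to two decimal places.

Steady-state k* = [s/(n + g + δ)]^(1/(1−α)), so the ratio is [ (s_O/(n + g + δ)_O) / (s_P/(n + g + δ)_P) ]^1.3889.
s_O/(n + g + δ)_O = 0.27/0.116 = 2.3276; s_P/(n + g + δ)_P = 0.27/0.061 = 4.4262.
Ratio = (2.3276/4.4262)^1.3889 = 0.5259^1.3889 ≈ 0.4096

k*_O / k*_P ≈ 0.41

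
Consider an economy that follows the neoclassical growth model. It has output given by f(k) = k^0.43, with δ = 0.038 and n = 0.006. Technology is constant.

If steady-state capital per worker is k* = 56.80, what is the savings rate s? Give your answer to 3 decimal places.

At the steady state, Δk = 0, so s·k^α = (n + δ)·k.
So s / (n + δ) = (k*)^(1−α) = 56.80^0.57 = 9.9995.
Therefore s = 9.9995 × (n + δ) = 9.9995 × 0.044 = 0.4400.

s ≈ 0.440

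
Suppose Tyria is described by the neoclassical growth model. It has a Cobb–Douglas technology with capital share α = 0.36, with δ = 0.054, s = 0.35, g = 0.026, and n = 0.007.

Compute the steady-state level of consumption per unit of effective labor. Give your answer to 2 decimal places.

c* ≈ 1.42

Steady state requires s·f(k) = (n + g + δ)·k, i.e. s·k^α = (n + g + δ)·k.
Rearranging, k^(1−α) = s / (n + g + δ).
k^0.64 = 0.35 / (0.007 + 0.026 + 0.054) = 0.35 / 0.087 = 4.0230
k* = 4.0230^(1/0.64) ≈ 8.8026
y* = (k*)^α = 8.8026^0.36 ≈ 2.1881
c* = (1 − s)·y* = (1 − 0.35) × 2.1881 ≈ 1.4223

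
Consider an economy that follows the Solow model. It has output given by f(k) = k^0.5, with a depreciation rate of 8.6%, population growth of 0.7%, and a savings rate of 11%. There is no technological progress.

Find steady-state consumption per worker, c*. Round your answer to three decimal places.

Steady state requires s·f(k) = (n + δ)·k, i.e. s·k^α = (n + δ)·k.
Dividing both sides by k: k^(1−α) = s / (n + δ).
k^0.5 = 0.11 / (0.007 + 0.086) = 0.11 / 0.093 = 1.1828
k* = 1.1828^(1/0.5) ≈ 1.3990
y* = (k*)^α = 1.3990^0.5 ≈ 1.1828
c* = (1 − s)·y* = (1 − 0.11) × 1.1828 ≈ 1.0527

c* ≈ 1.053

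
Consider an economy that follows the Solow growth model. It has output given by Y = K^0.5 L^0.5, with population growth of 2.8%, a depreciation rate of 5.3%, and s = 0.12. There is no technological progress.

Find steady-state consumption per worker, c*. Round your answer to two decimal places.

In steady state, investment equals break-even investment: s·k^α = (n + δ)·k.
Rearranging, k^(1−α) = s / (n + δ).
k^0.5 = 0.12 / (0.028 + 0.053) = 0.12 / 0.081 = 1.4815
k* = 1.4815^(1/0.5) ≈ 2.1948
y* = (k*)^α = 2.1948^0.5 ≈ 1.4815
c* = (1 − s)·y* = (1 − 0.12) × 1.4815 ≈ 1.3037

c* = 1.30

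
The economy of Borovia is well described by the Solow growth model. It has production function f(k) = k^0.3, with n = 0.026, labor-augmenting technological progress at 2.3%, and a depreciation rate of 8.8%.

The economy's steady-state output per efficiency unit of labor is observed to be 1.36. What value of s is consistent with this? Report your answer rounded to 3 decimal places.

In steady state, investment equals break-even investment: s·k^α = (n + g + δ)·k.
Since y* = [s/(n + g + δ)]^(α/(1−α)), we have s/(n + g + δ) = (y*)^((1−α)/α) = 1.36^2.3333 = 2.0492.
Therefore s = 2.0492 × (n + g + δ) = 2.0492 × 0.137 = 0.2807.

s ≈ 0.281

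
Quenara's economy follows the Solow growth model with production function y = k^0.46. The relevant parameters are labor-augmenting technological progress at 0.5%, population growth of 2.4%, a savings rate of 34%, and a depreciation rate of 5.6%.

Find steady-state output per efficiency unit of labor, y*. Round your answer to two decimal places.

y* = 3.26

In steady state, investment equals break-even investment: s·k^α = (n + g + δ)·k.
Dividing both sides by k: k^(1−α) = s / (n + g + δ).
k^0.54 = 0.34 / (0.024 + 0.005 + 0.056) = 0.34 / 0.085 = 4.0000
k* = 4.0000^(1/0.54) ≈ 13.0294
y* = (k*)^α = 13.0294^0.46 ≈ 3.2574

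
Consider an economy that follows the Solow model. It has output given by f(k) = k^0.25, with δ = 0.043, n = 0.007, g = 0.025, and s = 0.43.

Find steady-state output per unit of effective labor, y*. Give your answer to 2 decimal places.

Steady state requires s·f(k) = (n + g + δ)·k, i.e. s·k^α = (n + g + δ)·k.
Dividing both sides by k: k^(1−α) = s / (n + g + δ).
k^0.75 = 0.43 / (0.007 + 0.025 + 0.043) = 0.43 / 0.075 = 5.7333
k* = 5.7333^(1/0.75) ≈ 10.2614
y* = (k*)^α = 10.2614^0.25 ≈ 1.7898

y* ≈ 1.79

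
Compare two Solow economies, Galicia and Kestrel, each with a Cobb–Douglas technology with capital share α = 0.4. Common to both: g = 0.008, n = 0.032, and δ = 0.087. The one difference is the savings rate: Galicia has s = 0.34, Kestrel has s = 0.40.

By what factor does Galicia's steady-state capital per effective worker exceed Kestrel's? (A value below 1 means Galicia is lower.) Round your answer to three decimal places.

k*_G / k*_K ≈ 0.763

Steady-state k* = [s/(n + g + δ)]^(1/(1−α)), so the ratio is [ (s_G/(n + g + δ)_G) / (s_K/(n + g + δ)_K) ]^1.6667.
s_G/(n + g + δ)_G = 0.34/0.127 = 2.6772; s_K/(n + g + δ)_K = 0.40/0.127 = 3.1496.
Ratio = (2.6772/3.1496)^1.6667 = 0.8500^1.6667 ≈ 0.7627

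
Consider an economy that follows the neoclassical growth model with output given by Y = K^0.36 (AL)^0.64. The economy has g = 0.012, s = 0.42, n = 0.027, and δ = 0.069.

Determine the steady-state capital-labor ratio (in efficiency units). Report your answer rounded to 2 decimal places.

k* = 8.35

Steady state requires s·f(k) = (n + g + δ)·k, i.e. s·k^α = (n + g + δ)·k.
Dividing both sides by k: k^(1−α) = s / (n + g + δ).
k^0.64 = 0.42 / (0.027 + 0.012 + 0.069) = 0.42 / 0.108 = 3.8889
k* = 3.8889^(1/0.64) ≈ 8.3484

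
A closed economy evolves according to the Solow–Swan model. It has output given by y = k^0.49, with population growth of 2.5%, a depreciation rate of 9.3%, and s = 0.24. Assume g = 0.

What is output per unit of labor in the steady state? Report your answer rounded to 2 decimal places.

In steady state, investment equals break-even investment: s·k^α = (n + δ)·k.
Dividing both sides by k: k^(1−α) = s / (n + δ).
k^0.51 = 0.24 / (0.025 + 0.093) = 0.24 / 0.118 = 2.0339
k* = 2.0339^(1/0.51) ≈ 4.0232
y* = (k*)^α = 4.0232^0.49 ≈ 1.9781

y* = 1.98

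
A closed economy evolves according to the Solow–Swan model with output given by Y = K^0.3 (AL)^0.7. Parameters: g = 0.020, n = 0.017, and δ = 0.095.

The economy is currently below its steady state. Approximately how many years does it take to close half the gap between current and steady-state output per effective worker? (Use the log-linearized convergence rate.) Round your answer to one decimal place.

about 7.5 years

Near the steady state the convergence rate is λ = (1 − α)(n + g + δ).
λ = (1 − 0.3) × 0.132 = 0.7 × 0.132 = 0.0924
Half-life = ln 2 / λ = 0.6931 / 0.0924 ≈ 7.50 years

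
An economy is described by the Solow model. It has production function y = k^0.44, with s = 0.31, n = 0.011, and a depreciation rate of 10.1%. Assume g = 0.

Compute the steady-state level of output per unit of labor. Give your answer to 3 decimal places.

Steady state requires s·f(k) = (n + δ)·k, i.e. s·k^α = (n + δ)·k.
Rearranging, k^(1−α) = s / (n + δ).
k^0.56 = 0.31 / (0.011 + 0.101) = 0.31 / 0.112 = 2.7679
k* = 2.7679^(1/0.56) ≈ 6.1596
y* = (k*)^α = 6.1596^0.44 ≈ 2.2254

y* ≈ 2.225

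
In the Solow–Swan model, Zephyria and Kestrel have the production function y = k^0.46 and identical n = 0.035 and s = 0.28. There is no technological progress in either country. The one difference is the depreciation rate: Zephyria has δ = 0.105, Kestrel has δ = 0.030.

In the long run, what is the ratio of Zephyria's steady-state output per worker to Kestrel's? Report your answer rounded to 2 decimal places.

Steady-state y* = [s/(n + δ)]^(α/(1−α)), so the ratio is [ (s_Z/(n + δ)_Z) / (s_K/(n + δ)_K) ]^0.8519.
s_Z/(n + δ)_Z = 0.28/0.140 = 2.0000; s_K/(n + δ)_K = 0.28/0.065 = 4.3077.
Ratio = (2.0000/4.3077)^0.8519 = 0.4643^0.8519 ≈ 0.5202

y*_Z / y*_K ≈ 0.52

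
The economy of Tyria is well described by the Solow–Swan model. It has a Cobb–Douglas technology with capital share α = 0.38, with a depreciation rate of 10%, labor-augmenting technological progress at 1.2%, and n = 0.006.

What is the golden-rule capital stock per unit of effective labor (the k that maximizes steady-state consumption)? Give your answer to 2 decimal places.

The golden rule sets f'(k) = n + g + δ, i.e. α·k^(α−1) = n + g + δ.
So k^(1−α) = α / (n + g + δ) = 0.38 / 0.118 = 3.2203.
k_gold = 3.2203^(1/0.62) ≈ 6.5946

k_gold ≈ 6.59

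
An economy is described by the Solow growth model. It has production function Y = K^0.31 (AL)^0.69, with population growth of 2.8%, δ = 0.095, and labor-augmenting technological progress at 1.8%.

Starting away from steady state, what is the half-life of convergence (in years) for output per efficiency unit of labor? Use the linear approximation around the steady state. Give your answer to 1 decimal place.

Near the steady state the convergence rate is λ = (1 − α)(n + g + δ).
λ = (1 − 0.31) × 0.141 = 0.69 × 0.141 = 0.09729
Half-life = ln 2 / λ = 0.6931 / 0.09729 ≈ 7.12 years

half-life ≈ 7.1 years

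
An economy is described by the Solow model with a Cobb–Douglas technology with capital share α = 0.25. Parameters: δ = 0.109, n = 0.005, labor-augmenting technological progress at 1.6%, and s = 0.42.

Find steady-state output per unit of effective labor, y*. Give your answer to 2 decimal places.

y* ≈ 1.48

Steady state requires s·f(k) = (n + g + δ)·k, i.e. s·k^α = (n + g + δ)·k.
Rearranging, k^(1−α) = s / (n + g + δ).
k^0.75 = 0.42 / (0.005 + 0.016 + 0.109) = 0.42 / 0.130 = 3.2308
k* = 3.2308^(1/0.75) ≈ 4.7762
y* = (k*)^α = 4.7762^0.25 ≈ 1.4783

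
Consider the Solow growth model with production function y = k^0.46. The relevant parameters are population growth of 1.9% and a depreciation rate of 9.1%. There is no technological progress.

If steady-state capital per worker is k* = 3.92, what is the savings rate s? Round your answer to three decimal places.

s ≈ 0.230

At the steady state, Δk = 0, so s·k^α = (n + δ)·k.
So s / (n + δ) = (k*)^(1−α) = 3.92^0.54 = 2.0911.
Therefore s = 2.0911 × (n + δ) = 2.0911 × 0.110 = 0.2300.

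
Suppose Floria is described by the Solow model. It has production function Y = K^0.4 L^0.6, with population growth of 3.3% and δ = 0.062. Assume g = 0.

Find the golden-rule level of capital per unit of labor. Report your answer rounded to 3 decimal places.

k_gold ≈ 10.979

The golden rule sets f'(k) = n + δ, i.e. α·k^(α−1) = n + δ.
So k^(1−α) = α / (n + δ) = 0.4 / 0.095 = 4.2105.
k_gold = 4.2105^(1/0.6) ≈ 10.9788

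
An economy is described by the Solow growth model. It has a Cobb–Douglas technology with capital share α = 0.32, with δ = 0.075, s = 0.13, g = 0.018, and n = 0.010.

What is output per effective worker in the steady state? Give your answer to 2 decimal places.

y* = 1.12

Steady state requires s·f(k) = (n + g + δ)·k, i.e. s·k^α = (n + g + δ)·k.
Rearranging, k^(1−α) = s / (n + g + δ).
k^0.68 = 0.13 / (0.010 + 0.018 + 0.075) = 0.13 / 0.103 = 1.2621
k* = 1.2621^(1/0.68) ≈ 1.4082
y* = (k*)^α = 1.4082^0.32 ≈ 1.1158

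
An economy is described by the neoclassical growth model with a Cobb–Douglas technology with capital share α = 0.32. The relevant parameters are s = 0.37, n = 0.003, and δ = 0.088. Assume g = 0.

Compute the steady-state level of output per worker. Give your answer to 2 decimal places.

y* ≈ 1.93

In steady state, investment equals break-even investment: s·k^α = (n + δ)·k.
Rearranging, k^(1−α) = s / (n + δ).
k^0.68 = 0.37 / (0.003 + 0.088) = 0.37 / 0.091 = 4.0659
k* = 4.0659^(1/0.68) ≈ 7.8672
y* = (k*)^α = 7.8672^0.32 ≈ 1.9349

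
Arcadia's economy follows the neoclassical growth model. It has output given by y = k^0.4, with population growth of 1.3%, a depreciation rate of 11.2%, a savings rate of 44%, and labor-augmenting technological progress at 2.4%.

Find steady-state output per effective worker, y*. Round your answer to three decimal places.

In steady state, investment equals break-even investment: s·k^α = (n + g + δ)·k.
Dividing both sides by k: k^(1−α) = s / (n + g + δ).
k^0.6 = 0.44 / (0.013 + 0.024 + 0.112) = 0.44 / 0.149 = 2.9530
k* = 2.9530^(1/0.6) ≈ 6.0782
y* = (k*)^α = 6.0782^0.4 ≈ 2.0583

y* = 2.058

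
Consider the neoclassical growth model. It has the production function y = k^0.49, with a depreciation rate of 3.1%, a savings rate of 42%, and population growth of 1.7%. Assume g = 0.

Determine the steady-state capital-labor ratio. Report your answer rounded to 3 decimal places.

Steady state requires s·f(k) = (n + δ)·k, i.e. s·k^α = (n + δ)·k.
Dividing both sides by k: k^(1−α) = s / (n + δ).
k^0.51 = 0.42 / (0.017 + 0.031) = 0.42 / 0.048 = 8.7500
k* = 8.7500^(1/0.51) ≈ 70.3193

k* ≈ 70.319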